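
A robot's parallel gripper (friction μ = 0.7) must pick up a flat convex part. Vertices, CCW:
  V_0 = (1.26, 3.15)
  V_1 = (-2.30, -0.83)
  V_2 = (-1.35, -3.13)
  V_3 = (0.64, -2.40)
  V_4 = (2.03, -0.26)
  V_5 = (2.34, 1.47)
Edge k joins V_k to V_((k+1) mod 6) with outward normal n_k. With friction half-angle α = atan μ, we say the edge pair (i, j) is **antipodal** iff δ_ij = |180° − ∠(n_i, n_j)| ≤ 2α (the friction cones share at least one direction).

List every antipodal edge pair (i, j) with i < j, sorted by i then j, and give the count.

α = atan 0.7 = 34.99°;  2α = 69.98°
n_0 = (-0.7453, +0.6667)
n_1 = (-0.9243, -0.3818)
n_2 = (+0.3444, -0.9388)
n_3 = (+0.8386, -0.5447)
n_4 = (+0.9843, -0.1764)
n_5 = (+0.8412, +0.5408)
  (0,1): δ = 115.75°  ·
  (0,2): δ = 28.04°  ✓
  (0,3): δ = 8.81°  ✓
  (0,4): δ = 31.65°  ✓
  (0,5): δ = 74.55°  ·
  (1,2): δ = 92.30°  ·
  (1,3): δ = 55.45°  ✓
  (1,4): δ = 32.60°  ✓
  (1,5): δ = 10.29°  ✓
  (2,3): δ = 143.15°  ·
  (2,4): δ = 120.30°  ·
  (2,5): δ = 77.41°  ·
  (3,4): δ = 157.15°  ·
  (3,5): δ = 114.26°  ·
  (4,5): δ = 137.11°  ·
antipodal pairs: 6

count = 6; pairs: (0,2), (0,3), (0,4), (1,3), (1,4), (1,5)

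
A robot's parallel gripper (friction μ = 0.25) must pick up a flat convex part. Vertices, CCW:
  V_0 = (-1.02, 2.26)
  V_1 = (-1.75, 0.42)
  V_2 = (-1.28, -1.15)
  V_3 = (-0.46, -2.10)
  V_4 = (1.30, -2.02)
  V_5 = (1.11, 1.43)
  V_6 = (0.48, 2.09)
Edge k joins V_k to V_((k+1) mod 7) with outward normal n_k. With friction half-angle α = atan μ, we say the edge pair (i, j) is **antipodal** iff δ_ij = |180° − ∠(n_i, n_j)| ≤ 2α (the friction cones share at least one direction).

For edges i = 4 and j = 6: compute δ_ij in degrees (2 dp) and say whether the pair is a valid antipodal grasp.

δ = 99.62°, invalid

α = atan 0.25 = 14.04°;  2α = 28.07°
edge 4: e_4 = (-0.19, +3.45);  n_4 = (+0.9985, +0.0550)
edge 6: e_6 = (-1.50, +0.17);  n_6 = (+0.1126, +0.9936)
∠(n_4, n_6) = 80.38°
δ = |180° − 80.38°| = 99.62°
99.62° > 2α = 28.07°  →  invalid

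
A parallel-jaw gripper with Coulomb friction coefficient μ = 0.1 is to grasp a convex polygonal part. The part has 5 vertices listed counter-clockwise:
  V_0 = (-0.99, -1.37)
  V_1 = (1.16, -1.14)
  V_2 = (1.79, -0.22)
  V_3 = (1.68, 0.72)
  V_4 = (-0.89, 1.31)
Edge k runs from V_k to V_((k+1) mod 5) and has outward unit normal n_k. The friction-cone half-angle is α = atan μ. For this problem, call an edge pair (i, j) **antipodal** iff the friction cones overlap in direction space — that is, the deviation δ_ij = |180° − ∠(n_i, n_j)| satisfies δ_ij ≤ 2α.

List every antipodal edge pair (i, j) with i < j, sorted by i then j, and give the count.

α = atan 0.1 = 5.71°;  2α = 11.42°
n_0 = (+0.1064, -0.9943)
n_1 = (+0.8251, -0.5650)
n_2 = (+0.9932, +0.1162)
n_3 = (+0.2238, +0.9746)
n_4 = (-0.9993, +0.0373)
  (0,1): δ = 130.51°  ·
  (0,2): δ = 89.43°  ·
  (0,3): δ = 19.04°  ·
  (0,4): δ = 81.76°  ·
  (1,2): δ = 138.92°  ·
  (1,3): δ = 68.53°  ·
  (1,4): δ = 32.27°  ·
  (2,3): δ = 109.60°  ·
  (2,4): δ = 8.81°  ✓
  (3,4): δ = 79.21°  ·
antipodal pairs: 1

count = 1; pairs: (2,4)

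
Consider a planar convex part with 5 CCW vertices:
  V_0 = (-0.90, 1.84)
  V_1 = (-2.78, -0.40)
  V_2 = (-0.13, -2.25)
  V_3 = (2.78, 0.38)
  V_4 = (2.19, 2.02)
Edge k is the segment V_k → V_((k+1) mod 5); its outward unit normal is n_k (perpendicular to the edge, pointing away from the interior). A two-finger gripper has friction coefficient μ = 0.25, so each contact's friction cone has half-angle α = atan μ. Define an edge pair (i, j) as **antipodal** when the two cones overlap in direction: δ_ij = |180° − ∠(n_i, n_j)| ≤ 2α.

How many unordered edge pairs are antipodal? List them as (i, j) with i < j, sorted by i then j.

α = atan 0.25 = 14.04°;  2α = 28.07°
n_0 = (-0.7660, +0.6429)
n_1 = (-0.5724, -0.8200)
n_2 = (+0.6705, -0.7419)
n_3 = (+0.9410, +0.3385)
n_4 = (-0.0582, +0.9983)
  (0,1): δ = 84.91°  ·
  (0,2): δ = 7.89°  ✓
  (0,3): δ = 59.79°  ·
  (0,4): δ = 133.34°  ·
  (1,2): δ = 102.97°  ·
  (1,3): δ = 35.29°  ·
  (1,4): δ = 38.25°  ·
  (2,3): δ = 112.32°  ·
  (2,4): δ = 38.77°  ·
  (3,4): δ = 106.45°  ·
antipodal pairs: 1

count = 1; pairs: (0,2)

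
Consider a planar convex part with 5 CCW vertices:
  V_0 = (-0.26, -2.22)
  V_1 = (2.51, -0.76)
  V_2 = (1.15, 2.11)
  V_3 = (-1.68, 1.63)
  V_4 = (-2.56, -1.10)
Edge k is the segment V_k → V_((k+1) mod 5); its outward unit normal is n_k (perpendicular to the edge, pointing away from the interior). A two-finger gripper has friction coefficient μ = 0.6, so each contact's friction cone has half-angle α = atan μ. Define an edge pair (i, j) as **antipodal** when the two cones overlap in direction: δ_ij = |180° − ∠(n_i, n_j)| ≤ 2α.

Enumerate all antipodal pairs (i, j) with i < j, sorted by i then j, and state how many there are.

count = 5; pairs: (0,2), (0,3), (1,3), (1,4), (2,4)

α = atan 0.6 = 30.96°;  2α = 61.93°
n_0 = (+0.4663, -0.8846)
n_1 = (+0.9037, +0.4282)
n_2 = (-0.1672, +0.9859)
n_3 = (-0.9518, +0.3068)
n_4 = (-0.4378, -0.8991)
  (0,1): δ = 92.44°  ·
  (0,2): δ = 18.17°  ✓
  (0,3): δ = 44.34°  ✓
  (0,4): δ = 126.24°  ·
  (1,2): δ = 105.73°  ·
  (1,3): δ = 43.22°  ✓
  (1,4): δ = 38.68°  ✓
  (2,3): δ = 117.49°  ·
  (2,4): δ = 35.59°  ✓
  (3,4): δ = 98.10°  ·
antipodal pairs: 5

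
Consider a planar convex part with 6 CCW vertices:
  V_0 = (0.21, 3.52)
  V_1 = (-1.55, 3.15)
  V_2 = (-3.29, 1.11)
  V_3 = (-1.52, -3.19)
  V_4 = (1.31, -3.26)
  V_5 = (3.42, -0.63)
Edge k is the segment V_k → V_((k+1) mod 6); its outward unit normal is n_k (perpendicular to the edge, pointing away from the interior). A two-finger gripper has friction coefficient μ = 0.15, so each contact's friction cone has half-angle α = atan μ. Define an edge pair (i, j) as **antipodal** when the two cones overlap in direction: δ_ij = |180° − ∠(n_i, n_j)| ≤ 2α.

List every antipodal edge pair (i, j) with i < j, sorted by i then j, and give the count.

α = atan 0.15 = 8.53°;  2α = 17.06°
n_0 = (-0.2057, +0.9786)
n_1 = (-0.7608, +0.6489)
n_2 = (-0.9247, -0.3806)
n_3 = (-0.0247, -0.9997)
n_4 = (+0.7800, -0.6258)
n_5 = (+0.7910, +0.6118)
  (0,1): δ = 142.33°  ·
  (0,2): δ = 79.50°  ·
  (0,3): δ = 13.29°  ✓
  (0,4): δ = 39.39°  ·
  (0,5): δ = 115.85°  ·
  (1,2): δ = 117.16°  ·
  (1,3): δ = 50.95°  ·
  (1,4): δ = 1.72°  ✓
  (1,5): δ = 78.18°  ·
  (2,3): δ = 113.79°  ·
  (2,4): δ = 61.11°  ·
  (2,5): δ = 15.35°  ✓
  (3,4): δ = 127.32°  ·
  (3,5): δ = 50.86°  ·
  (4,5): δ = 103.54°  ·
antipodal pairs: 3

count = 3; pairs: (0,3), (1,4), (2,5)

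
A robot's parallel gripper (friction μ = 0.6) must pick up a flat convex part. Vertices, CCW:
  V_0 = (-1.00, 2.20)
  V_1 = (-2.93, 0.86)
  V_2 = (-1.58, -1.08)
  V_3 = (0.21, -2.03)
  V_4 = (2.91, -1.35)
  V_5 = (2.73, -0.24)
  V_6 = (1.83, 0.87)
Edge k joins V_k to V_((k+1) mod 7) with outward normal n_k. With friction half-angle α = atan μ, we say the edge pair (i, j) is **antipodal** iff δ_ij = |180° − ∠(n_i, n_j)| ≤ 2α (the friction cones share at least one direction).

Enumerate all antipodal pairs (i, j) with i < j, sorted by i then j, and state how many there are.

α = atan 0.6 = 30.96°;  2α = 61.93°
n_0 = (-0.5703, +0.8214)
n_1 = (-0.8208, -0.5712)
n_2 = (-0.4688, -0.8833)
n_3 = (+0.2442, -0.9697)
n_4 = (+0.9871, +0.1601)
n_5 = (+0.7768, +0.6298)
n_6 = (+0.4253, +0.9050)
  (0,1): δ = 89.94°  ·
  (0,2): δ = 62.73°  ·
  (0,3): δ = 20.64°  ✓
  (0,4): δ = 64.44°  ·
  (0,5): δ = 94.26°  ·
  (0,6): δ = 120.06°  ·
  (1,2): δ = 152.79°  ·
  (1,3): δ = 110.70°  ·
  (1,4): δ = 25.62°  ✓
  (1,5): δ = 4.20°  ✓
  (1,6): δ = 29.99°  ✓
  (2,3): δ = 137.91°  ·
  (2,4): δ = 52.83°  ✓
  (2,5): δ = 23.01°  ✓
  (2,6): δ = 2.78°  ✓
  (3,4): δ = 94.93°  ·
  (3,5): δ = 65.10°  ·
  (3,6): δ = 39.31°  ✓
  (4,5): δ = 150.18°  ·
  (4,6): δ = 124.38°  ·
  (5,6): δ = 154.21°  ·
antipodal pairs: 8

count = 8; pairs: (0,3), (1,4), (1,5), (1,6), (2,4), (2,5), (2,6), (3,6)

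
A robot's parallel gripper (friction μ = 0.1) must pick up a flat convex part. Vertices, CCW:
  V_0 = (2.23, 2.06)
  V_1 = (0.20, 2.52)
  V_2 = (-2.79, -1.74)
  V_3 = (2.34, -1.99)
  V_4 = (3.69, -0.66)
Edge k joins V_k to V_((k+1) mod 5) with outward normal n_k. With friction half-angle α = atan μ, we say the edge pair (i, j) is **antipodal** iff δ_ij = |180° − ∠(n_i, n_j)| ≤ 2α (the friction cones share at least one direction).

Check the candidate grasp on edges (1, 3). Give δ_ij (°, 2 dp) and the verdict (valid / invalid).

δ = 10.36°, valid

α = atan 0.1 = 5.71°;  2α = 11.42°
edge 1: e_1 = (-2.99, -4.26);  n_1 = (-0.8185, +0.5745)
edge 3: e_3 = (+1.35, +1.33);  n_3 = (+0.7018, -0.7124)
∠(n_1, n_3) = 169.64°
δ = |180° − 169.64°| = 10.36°
10.36° ≤ 2α = 11.42°  →  valid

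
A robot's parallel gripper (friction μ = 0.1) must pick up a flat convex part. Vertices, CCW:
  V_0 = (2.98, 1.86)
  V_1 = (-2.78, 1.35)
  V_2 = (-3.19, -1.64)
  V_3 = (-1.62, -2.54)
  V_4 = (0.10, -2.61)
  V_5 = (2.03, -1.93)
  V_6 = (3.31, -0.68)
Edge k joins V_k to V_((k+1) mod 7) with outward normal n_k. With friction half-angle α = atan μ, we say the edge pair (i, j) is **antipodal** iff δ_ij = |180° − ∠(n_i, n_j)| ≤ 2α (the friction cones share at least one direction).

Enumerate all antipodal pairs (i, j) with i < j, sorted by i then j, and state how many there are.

count = 1; pairs: (0,3)

α = atan 0.1 = 5.71°;  2α = 11.42°
n_0 = (-0.0882, +0.9961)
n_1 = (-0.9907, +0.1359)
n_2 = (-0.4973, -0.8676)
n_3 = (-0.0407, -0.9992)
n_4 = (+0.3323, -0.9432)
n_5 = (+0.6987, -0.7154)
n_6 = (+0.9917, +0.1288)
  (0,1): δ = 102.87°  ·
  (0,2): δ = 34.88°  ·
  (0,3): δ = 7.39°  ✓
  (0,4): δ = 14.35°  ·
  (0,5): δ = 39.26°  ·
  (0,6): δ = 92.34°  ·
  (1,2): δ = 112.02°  ·
  (1,3): δ = 84.52°  ·
  (1,4): δ = 62.78°  ·
  (1,5): δ = 37.87°  ·
  (1,6): δ = 15.21°  ·
  (2,3): δ = 152.51°  ·
  (2,4): δ = 130.77°  ·
  (2,5): δ = 105.86°  ·
  (2,6): δ = 52.77°  ·
  (3,4): δ = 158.26°  ·
  (3,5): δ = 133.35°  ·
  (3,6): δ = 80.27°  ·
  (4,5): δ = 155.09°  ·
  (4,6): δ = 102.01°  ·
  (5,6): δ = 126.92°  ·
antipodal pairs: 1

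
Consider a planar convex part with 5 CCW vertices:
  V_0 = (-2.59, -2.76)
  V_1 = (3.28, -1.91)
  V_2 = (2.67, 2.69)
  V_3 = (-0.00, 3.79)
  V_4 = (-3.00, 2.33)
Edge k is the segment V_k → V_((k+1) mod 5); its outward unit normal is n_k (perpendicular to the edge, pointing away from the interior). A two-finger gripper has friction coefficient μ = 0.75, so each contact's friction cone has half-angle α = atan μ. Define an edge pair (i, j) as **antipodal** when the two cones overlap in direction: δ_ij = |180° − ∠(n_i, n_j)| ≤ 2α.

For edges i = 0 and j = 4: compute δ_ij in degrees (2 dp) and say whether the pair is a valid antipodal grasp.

δ = 86.37°, invalid

α = atan 0.75 = 36.87°;  2α = 73.74°
edge 0: e_0 = (+5.87, +0.85);  n_0 = (+0.1433, -0.9897)
edge 4: e_4 = (+0.41, -5.09);  n_4 = (-0.9968, -0.0803)
∠(n_0, n_4) = 93.63°
δ = |180° − 93.63°| = 86.37°
86.37° > 2α = 73.74°  →  invalid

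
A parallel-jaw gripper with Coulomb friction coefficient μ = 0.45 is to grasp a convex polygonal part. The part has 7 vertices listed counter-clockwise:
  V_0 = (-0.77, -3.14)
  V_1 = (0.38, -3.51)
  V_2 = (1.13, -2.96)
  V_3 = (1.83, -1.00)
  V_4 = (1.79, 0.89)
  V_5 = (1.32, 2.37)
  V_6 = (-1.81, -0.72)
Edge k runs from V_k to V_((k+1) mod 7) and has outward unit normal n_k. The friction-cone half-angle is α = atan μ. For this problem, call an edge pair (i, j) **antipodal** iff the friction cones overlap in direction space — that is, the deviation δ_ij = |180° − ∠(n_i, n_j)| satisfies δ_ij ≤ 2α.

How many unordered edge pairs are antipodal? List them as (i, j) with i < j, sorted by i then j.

count = 6; pairs: (1,5), (2,5), (2,6), (3,5), (3,6), (4,6)

α = atan 0.45 = 24.23°;  2α = 48.46°
n_0 = (-0.3063, -0.9519)
n_1 = (+0.5914, -0.8064)
n_2 = (+0.9417, -0.3363)
n_3 = (+0.9998, +0.0212)
n_4 = (+0.9531, +0.3027)
n_5 = (-0.7025, +0.7116)
n_6 = (-0.9188, -0.3948)
  (0,1): δ = 125.91°  ·
  (0,2): δ = 91.82°  ·
  (0,3): δ = 70.95°  ·
  (0,4): δ = 54.55°  ·
  (0,5): δ = 62.47°  ·
  (0,6): δ = 131.09°  ·
  (1,2): δ = 145.91°  ·
  (1,3): δ = 125.04°  ·
  (1,4): δ = 108.64°  ·
  (1,5): δ = 8.38°  ✓
  (1,6): δ = 77.00°  ·
  (2,3): δ = 159.13°  ·
  (2,4): δ = 142.73°  ·
  (2,5): δ = 25.71°  ✓
  (2,6): δ = 42.91°  ✓
  (3,4): δ = 163.59°  ·
  (3,5): δ = 46.58°  ✓
  (3,6): δ = 22.04°  ✓
  (4,5): δ = 62.99°  ·
  (4,6): δ = 5.64°  ✓
  (5,6): δ = 111.38°  ·
antipodal pairs: 6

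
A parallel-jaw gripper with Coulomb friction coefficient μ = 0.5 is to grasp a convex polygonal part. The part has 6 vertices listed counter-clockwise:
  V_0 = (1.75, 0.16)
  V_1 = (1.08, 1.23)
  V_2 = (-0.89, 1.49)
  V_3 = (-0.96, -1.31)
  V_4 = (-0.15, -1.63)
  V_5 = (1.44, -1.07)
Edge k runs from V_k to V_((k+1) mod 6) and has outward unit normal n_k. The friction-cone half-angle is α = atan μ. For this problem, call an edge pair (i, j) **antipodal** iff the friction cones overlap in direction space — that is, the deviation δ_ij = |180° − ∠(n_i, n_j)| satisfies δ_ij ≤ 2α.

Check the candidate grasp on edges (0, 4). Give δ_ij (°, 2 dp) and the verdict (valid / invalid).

δ = 77.35°, invalid

α = atan 0.5 = 26.57°;  2α = 53.13°
edge 0: e_0 = (-0.67, +1.07);  n_0 = (+0.8476, +0.5307)
edge 4: e_4 = (+1.59, +0.56);  n_4 = (+0.3322, -0.9432)
∠(n_0, n_4) = 102.65°
δ = |180° − 102.65°| = 77.35°
77.35° > 2α = 53.13°  →  invalid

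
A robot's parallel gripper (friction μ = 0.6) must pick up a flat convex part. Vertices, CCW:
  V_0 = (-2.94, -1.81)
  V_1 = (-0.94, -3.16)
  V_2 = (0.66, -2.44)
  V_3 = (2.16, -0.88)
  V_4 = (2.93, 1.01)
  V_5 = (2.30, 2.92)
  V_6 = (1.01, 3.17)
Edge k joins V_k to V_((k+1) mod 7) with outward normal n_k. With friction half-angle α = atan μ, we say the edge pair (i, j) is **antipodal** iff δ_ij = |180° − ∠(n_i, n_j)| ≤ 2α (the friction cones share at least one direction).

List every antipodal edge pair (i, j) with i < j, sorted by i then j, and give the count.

count = 8; pairs: (0,4), (0,5), (1,5), (1,6), (2,5), (2,6), (3,6), (4,6)

α = atan 0.6 = 30.96°;  2α = 61.93°
n_0 = (-0.5595, -0.8288)
n_1 = (+0.4104, -0.9119)
n_2 = (+0.7208, -0.6931)
n_3 = (+0.9261, -0.3773)
n_4 = (+0.9497, +0.3132)
n_5 = (+0.1903, +0.9817)
n_6 = (-0.7835, +0.6214)
  (0,1): δ = 121.75°  ·
  (0,2): δ = 99.86°  ·
  (0,3): δ = 78.15°  ·
  (0,4): δ = 37.73°  ✓
  (0,5): δ = 23.05°  ✓
  (0,6): δ = 85.60°  ·
  (1,2): δ = 158.10°  ·
  (1,3): δ = 136.39°  ·
  (1,4): δ = 95.97°  ·
  (1,5): δ = 35.20°  ✓
  (1,6): δ = 27.35°  ✓
  (2,3): δ = 158.29°  ·
  (2,4): δ = 117.87°  ·
  (2,5): δ = 57.09°  ✓
  (2,6): δ = 5.46°  ✓
  (3,4): δ = 139.58°  ·
  (3,5): δ = 78.80°  ·
  (3,6): δ = 16.25°  ✓
  (4,5): δ = 119.22°  ·
  (4,6): δ = 56.68°  ✓
  (5,6): δ = 117.45°  ·
antipodal pairs: 8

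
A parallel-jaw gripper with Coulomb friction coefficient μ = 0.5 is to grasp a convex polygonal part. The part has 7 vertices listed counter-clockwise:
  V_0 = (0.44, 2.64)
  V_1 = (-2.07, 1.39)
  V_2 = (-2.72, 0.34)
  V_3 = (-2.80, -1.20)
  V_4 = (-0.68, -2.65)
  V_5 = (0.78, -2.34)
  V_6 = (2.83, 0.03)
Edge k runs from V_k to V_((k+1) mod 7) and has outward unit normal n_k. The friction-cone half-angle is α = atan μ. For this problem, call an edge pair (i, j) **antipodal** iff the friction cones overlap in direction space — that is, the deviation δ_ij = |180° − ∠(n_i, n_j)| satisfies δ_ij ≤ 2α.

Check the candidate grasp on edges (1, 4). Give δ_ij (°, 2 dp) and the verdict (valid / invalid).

δ = 46.25°, valid

α = atan 0.5 = 26.57°;  2α = 53.13°
edge 1: e_1 = (-0.65, -1.05);  n_1 = (-0.8503, +0.5264)
edge 4: e_4 = (+1.46, +0.31);  n_4 = (+0.2077, -0.9782)
∠(n_1, n_4) = 133.75°
δ = |180° − 133.75°| = 46.25°
46.25° ≤ 2α = 53.13°  →  valid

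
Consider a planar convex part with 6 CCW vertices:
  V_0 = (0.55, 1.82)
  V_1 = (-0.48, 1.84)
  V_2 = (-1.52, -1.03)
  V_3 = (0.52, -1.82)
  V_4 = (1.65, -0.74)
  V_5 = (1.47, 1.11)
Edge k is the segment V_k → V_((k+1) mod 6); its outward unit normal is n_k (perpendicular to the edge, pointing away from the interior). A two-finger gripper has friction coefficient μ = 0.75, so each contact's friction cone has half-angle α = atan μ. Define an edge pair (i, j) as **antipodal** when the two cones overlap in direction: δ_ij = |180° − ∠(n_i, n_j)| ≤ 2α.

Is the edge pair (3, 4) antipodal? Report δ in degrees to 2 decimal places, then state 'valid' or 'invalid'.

α = atan 0.75 = 36.87°;  2α = 73.74°
edge 3: e_3 = (+1.13, +1.08);  n_3 = (+0.6909, -0.7229)
edge 4: e_4 = (-0.18, +1.85);  n_4 = (+0.9953, +0.0968)
∠(n_3, n_4) = 51.85°
δ = |180° − 51.85°| = 128.15°
128.15° > 2α = 73.74°  →  invalid

δ = 128.15°, invalid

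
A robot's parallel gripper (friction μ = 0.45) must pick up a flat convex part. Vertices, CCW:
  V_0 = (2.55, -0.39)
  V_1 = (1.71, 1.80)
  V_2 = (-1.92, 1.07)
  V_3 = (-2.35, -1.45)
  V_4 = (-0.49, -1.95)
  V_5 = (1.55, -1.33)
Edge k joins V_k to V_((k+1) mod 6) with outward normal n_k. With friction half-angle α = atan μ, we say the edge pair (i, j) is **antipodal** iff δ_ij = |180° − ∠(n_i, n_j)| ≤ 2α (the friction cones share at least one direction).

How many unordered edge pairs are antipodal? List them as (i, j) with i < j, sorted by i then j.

α = atan 0.45 = 24.23°;  2α = 48.46°
n_0 = (+0.9337, +0.3581)
n_1 = (-0.1972, +0.9804)
n_2 = (-0.9858, +0.1682)
n_3 = (-0.2596, -0.9657)
n_4 = (+0.2908, -0.9568)
n_5 = (+0.6849, -0.7286)
  (0,1): δ = 99.61°  ·
  (0,2): δ = 30.67°  ✓
  (0,3): δ = 53.97°  ·
  (0,4): δ = 85.92°  ·
  (0,5): δ = 112.24°  ·
  (1,2): δ = 111.05°  ·
  (1,3): δ = 26.42°  ✓
  (1,4): δ = 5.53°  ✓
  (1,5): δ = 31.86°  ✓
  (2,3): δ = 95.36°  ·
  (2,4): δ = 63.41°  ·
  (2,5): δ = 37.09°  ✓
  (3,4): δ = 148.05°  ·
  (3,5): δ = 121.73°  ·
  (4,5): δ = 153.68°  ·
antipodal pairs: 5

count = 5; pairs: (0,2), (1,3), (1,4), (1,5), (2,5)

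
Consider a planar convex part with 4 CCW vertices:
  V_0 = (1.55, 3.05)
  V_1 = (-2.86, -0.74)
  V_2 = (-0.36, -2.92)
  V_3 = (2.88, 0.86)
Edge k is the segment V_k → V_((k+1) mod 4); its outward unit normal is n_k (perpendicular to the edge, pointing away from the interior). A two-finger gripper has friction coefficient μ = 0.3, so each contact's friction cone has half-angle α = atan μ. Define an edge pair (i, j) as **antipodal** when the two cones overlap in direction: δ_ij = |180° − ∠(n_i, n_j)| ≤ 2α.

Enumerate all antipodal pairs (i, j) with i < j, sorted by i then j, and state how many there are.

α = atan 0.3 = 16.70°;  2α = 33.40°
n_0 = (-0.6518, +0.7584)
n_1 = (-0.6572, -0.7537)
n_2 = (+0.7593, -0.6508)
n_3 = (+0.8547, +0.5191)
  (0,1): δ = 81.76°  ·
  (0,2): δ = 8.72°  ✓
  (0,3): δ = 80.59°  ·
  (1,2): δ = 89.51°  ·
  (1,3): δ = 17.64°  ✓
  (2,3): δ = 108.13°  ·
antipodal pairs: 2

count = 2; pairs: (0,2), (1,3)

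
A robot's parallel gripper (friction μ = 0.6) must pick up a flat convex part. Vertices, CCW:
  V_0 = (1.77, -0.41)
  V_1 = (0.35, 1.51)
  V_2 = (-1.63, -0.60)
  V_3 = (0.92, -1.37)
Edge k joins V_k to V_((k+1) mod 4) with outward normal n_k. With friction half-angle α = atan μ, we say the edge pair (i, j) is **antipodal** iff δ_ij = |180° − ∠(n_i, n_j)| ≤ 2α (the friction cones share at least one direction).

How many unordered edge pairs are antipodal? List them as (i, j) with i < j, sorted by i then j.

count = 2; pairs: (0,2), (1,3)

α = atan 0.6 = 30.96°;  2α = 61.93°
n_0 = (+0.8040, +0.5946)
n_1 = (-0.7292, +0.6843)
n_2 = (-0.2891, -0.9573)
n_3 = (+0.7487, -0.6629)
  (0,1): δ = 79.67°  ·
  (0,2): δ = 36.71°  ✓
  (0,3): δ = 101.99°  ·
  (1,2): δ = 63.62°  ·
  (1,3): δ = 1.66°  ✓
  (2,3): δ = 114.72°  ·
antipodal pairs: 2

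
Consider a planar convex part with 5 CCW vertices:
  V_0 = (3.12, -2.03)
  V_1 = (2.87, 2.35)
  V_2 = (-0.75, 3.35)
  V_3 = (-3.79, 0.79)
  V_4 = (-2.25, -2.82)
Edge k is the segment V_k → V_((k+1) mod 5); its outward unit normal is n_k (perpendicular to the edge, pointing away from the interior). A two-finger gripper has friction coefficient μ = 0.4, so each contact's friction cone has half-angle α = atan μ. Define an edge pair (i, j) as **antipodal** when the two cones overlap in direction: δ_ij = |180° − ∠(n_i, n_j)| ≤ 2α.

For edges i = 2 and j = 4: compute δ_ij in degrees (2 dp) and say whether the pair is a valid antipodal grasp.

α = atan 0.4 = 21.80°;  2α = 43.60°
edge 2: e_2 = (-3.04, -2.56);  n_2 = (-0.6441, +0.7649)
edge 4: e_4 = (+5.37, +0.79);  n_4 = (+0.1455, -0.9894)
∠(n_2, n_4) = 148.27°
δ = |180° − 148.27°| = 31.73°
31.73° ≤ 2α = 43.60°  →  valid

δ = 31.73°, valid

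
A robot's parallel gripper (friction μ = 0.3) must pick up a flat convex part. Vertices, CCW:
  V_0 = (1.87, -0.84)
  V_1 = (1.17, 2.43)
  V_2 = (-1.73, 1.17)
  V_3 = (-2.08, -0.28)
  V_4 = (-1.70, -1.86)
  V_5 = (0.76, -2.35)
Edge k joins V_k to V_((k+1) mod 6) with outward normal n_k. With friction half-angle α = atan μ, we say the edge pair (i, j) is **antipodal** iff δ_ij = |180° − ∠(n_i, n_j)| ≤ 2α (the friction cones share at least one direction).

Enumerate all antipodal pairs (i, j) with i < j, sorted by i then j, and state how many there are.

count = 4; pairs: (0,2), (0,3), (1,5), (2,5)

α = atan 0.3 = 16.70°;  2α = 33.40°
n_0 = (+0.9778, +0.2093)
n_1 = (-0.3985, +0.9172)
n_2 = (-0.9721, +0.2346)
n_3 = (-0.9723, -0.2338)
n_4 = (-0.1953, -0.9807)
n_5 = (+0.8057, -0.5923)
  (0,1): δ = 78.60°  ·
  (0,2): δ = 25.65°  ✓
  (0,3): δ = 1.44°  ✓
  (0,4): δ = 66.65°  ·
  (0,5): δ = 131.60°  ·
  (1,2): δ = 127.05°  ·
  (1,3): δ = 99.96°  ·
  (1,4): δ = 34.75°  ·
  (1,5): δ = 30.20°  ✓
  (2,3): δ = 152.91°  ·
  (2,4): δ = 87.69°  ·
  (2,5): δ = 22.75°  ✓
  (3,4): δ = 114.79°  ·
  (3,5): δ = 49.84°  ·
  (4,5): δ = 115.05°  ·
antipodal pairs: 4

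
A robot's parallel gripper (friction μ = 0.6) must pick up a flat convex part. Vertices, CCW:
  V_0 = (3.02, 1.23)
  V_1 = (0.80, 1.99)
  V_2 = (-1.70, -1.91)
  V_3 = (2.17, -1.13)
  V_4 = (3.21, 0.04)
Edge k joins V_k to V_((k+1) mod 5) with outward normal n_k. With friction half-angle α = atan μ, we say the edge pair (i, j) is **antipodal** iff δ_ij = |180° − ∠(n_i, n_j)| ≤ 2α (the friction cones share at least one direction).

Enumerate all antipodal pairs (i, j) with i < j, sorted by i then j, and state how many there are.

count = 4; pairs: (0,2), (1,2), (1,3), (1,4)

α = atan 0.6 = 30.96°;  2α = 61.93°
n_0 = (+0.3239, +0.9461)
n_1 = (-0.8419, +0.5397)
n_2 = (+0.1976, -0.9803)
n_3 = (+0.7474, -0.6644)
n_4 = (+0.9875, +0.1577)
  (0,1): δ = 103.76°  ·
  (0,2): δ = 30.29°  ✓
  (0,3): δ = 67.26°  ·
  (0,4): δ = 117.97°  ·
  (1,2): δ = 45.94°  ✓
  (1,3): δ = 8.97°  ✓
  (1,4): δ = 41.73°  ✓
  (2,3): δ = 143.03°  ·
  (2,4): δ = 92.32°  ·
  (3,4): δ = 129.29°  ·
antipodal pairs: 4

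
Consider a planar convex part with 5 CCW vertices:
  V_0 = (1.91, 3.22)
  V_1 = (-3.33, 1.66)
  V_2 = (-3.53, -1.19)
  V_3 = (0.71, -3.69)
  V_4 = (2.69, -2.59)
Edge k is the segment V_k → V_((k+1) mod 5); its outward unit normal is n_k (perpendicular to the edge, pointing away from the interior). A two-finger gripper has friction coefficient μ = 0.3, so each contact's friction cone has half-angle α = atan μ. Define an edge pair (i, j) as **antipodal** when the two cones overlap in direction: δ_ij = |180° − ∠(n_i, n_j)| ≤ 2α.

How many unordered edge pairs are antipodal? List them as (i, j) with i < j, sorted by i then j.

count = 2; pairs: (0,3), (1,4)

α = atan 0.3 = 16.70°;  2α = 33.40°
n_0 = (-0.2853, +0.9584)
n_1 = (-0.9975, +0.0700)
n_2 = (-0.5079, -0.8614)
n_3 = (+0.4856, -0.8742)
n_4 = (+0.9911, +0.1331)
  (0,1): δ = 110.59°  ·
  (0,2): δ = 47.10°  ·
  (0,3): δ = 12.48°  ✓
  (0,4): δ = 81.07°  ·
  (1,2): δ = 116.51°  ·
  (1,3): δ = 56.93°  ·
  (1,4): δ = 11.66°  ✓
  (2,3): δ = 120.42°  ·
  (2,4): δ = 51.83°  ·
  (3,4): δ = 111.41°  ·
antipodal pairs: 2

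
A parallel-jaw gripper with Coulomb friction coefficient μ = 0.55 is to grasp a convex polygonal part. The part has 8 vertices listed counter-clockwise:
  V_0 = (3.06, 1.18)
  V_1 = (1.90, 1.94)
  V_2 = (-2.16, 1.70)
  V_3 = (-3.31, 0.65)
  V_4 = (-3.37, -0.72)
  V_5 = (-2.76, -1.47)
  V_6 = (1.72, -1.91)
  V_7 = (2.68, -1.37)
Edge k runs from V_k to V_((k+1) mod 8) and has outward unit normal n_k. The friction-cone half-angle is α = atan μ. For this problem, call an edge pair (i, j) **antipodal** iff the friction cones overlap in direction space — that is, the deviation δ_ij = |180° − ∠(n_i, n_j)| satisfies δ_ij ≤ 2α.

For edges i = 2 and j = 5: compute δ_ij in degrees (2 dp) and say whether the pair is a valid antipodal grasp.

α = atan 0.55 = 28.81°;  2α = 57.62°
edge 2: e_2 = (-1.15, -1.05);  n_2 = (-0.6743, +0.7385)
edge 5: e_5 = (+4.48, -0.44);  n_5 = (-0.0977, -0.9952)
∠(n_2, n_5) = 131.99°
δ = |180° − 131.99°| = 48.01°
48.01° ≤ 2α = 57.62°  →  valid

δ = 48.01°, valid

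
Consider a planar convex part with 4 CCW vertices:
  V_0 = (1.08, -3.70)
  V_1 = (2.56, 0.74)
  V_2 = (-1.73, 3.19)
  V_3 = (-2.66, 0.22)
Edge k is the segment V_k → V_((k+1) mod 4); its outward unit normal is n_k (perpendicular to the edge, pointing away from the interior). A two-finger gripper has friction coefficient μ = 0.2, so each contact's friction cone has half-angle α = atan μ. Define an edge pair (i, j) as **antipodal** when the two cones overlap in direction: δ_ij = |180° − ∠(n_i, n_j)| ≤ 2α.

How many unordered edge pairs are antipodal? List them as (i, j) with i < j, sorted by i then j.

α = atan 0.2 = 11.31°;  2α = 22.62°
n_0 = (+0.9487, -0.3162)
n_1 = (+0.4959, +0.8684)
n_2 = (-0.9543, +0.2988)
n_3 = (-0.7235, -0.6903)
  (0,1): δ = 101.30°  ·
  (0,2): δ = 1.05°  ✓
  (0,3): δ = 62.09°  ·
  (1,2): δ = 77.66°  ·
  (1,3): δ = 16.62°  ✓
  (2,3): δ = 118.96°  ·
antipodal pairs: 2

count = 2; pairs: (0,2), (1,3)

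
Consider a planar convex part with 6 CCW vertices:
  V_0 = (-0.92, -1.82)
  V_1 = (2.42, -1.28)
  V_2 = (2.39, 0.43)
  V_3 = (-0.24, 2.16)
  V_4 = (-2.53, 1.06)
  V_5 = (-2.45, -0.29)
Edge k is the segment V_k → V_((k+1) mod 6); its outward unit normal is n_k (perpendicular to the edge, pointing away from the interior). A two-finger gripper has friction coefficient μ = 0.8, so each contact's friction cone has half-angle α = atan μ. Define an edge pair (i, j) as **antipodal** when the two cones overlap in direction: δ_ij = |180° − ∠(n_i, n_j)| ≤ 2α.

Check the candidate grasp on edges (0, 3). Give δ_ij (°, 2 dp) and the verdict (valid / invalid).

α = atan 0.8 = 38.66°;  2α = 77.32°
edge 0: e_0 = (+3.34, +0.54);  n_0 = (+0.1596, -0.9872)
edge 3: e_3 = (-2.29, -1.10);  n_3 = (-0.4330, +0.9014)
∠(n_0, n_3) = 163.53°
δ = |180° − 163.53°| = 16.47°
16.47° ≤ 2α = 77.32°  →  valid

δ = 16.47°, valid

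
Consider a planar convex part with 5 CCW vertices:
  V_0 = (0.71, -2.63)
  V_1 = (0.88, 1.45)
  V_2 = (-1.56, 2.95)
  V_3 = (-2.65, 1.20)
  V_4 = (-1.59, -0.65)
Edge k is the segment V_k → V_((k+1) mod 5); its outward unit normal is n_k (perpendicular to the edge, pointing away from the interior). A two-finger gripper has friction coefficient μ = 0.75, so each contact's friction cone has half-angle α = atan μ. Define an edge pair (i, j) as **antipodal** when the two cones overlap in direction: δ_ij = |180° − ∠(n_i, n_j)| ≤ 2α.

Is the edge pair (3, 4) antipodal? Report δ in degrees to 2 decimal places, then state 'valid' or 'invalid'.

α = atan 0.75 = 36.87°;  2α = 73.74°
edge 3: e_3 = (+1.06, -1.85);  n_3 = (-0.8677, -0.4971)
edge 4: e_4 = (+2.30, -1.98);  n_4 = (-0.6524, -0.7579)
∠(n_3, n_4) = 19.46°
δ = |180° − 19.46°| = 160.54°
160.54° > 2α = 73.74°  →  invalid

δ = 160.54°, invalid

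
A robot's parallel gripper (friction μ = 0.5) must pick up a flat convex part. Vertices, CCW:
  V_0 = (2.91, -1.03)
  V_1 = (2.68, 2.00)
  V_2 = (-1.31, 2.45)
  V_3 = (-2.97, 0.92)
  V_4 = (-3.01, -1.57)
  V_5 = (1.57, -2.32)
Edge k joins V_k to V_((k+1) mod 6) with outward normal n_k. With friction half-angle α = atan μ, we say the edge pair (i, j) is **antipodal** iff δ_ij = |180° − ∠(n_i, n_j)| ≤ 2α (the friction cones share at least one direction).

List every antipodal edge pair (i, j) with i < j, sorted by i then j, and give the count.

count = 7; pairs: (0,2), (0,3), (1,4), (1,5), (2,4), (2,5), (3,5)

α = atan 0.5 = 26.57°;  2α = 53.13°
n_0 = (+0.9971, +0.0757)
n_1 = (+0.1121, +0.9937)
n_2 = (-0.6777, +0.7353)
n_3 = (-0.9999, +0.0161)
n_4 = (-0.1616, -0.9869)
n_5 = (+0.6935, -0.7204)
  (0,1): δ = 100.78°  ·
  (0,2): δ = 51.67°  ✓
  (0,3): δ = 5.26°  ✓
  (0,4): δ = 76.36°  ·
  (0,5): δ = 129.57°  ·
  (1,2): δ = 130.90°  ·
  (1,3): δ = 84.49°  ·
  (1,4): δ = 2.87°  ✓
  (1,5): δ = 50.35°  ✓
  (2,3): δ = 133.59°  ·
  (2,4): δ = 51.97°  ✓
  (2,5): δ = 1.24°  ✓
  (3,4): δ = 98.38°  ·
  (3,5): δ = 45.17°  ✓
  (4,5): δ = 126.79°  ·
antipodal pairs: 7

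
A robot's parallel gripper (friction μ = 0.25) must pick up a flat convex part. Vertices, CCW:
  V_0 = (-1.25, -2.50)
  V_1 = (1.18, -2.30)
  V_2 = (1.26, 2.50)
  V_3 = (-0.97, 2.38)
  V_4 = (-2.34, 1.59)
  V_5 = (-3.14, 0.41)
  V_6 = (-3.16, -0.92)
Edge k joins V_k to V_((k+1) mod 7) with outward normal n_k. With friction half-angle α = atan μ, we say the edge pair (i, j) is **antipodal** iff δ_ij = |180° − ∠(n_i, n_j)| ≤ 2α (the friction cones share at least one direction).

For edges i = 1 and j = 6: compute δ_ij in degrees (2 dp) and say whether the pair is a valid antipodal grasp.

α = atan 0.25 = 14.04°;  2α = 28.07°
edge 1: e_1 = (+0.08, +4.80);  n_1 = (+0.9999, -0.0167)
edge 6: e_6 = (+1.91, -1.58);  n_6 = (-0.6374, -0.7705)
∠(n_1, n_6) = 128.64°
δ = |180° − 128.64°| = 51.36°
51.36° > 2α = 28.07°  →  invalid

δ = 51.36°, invalid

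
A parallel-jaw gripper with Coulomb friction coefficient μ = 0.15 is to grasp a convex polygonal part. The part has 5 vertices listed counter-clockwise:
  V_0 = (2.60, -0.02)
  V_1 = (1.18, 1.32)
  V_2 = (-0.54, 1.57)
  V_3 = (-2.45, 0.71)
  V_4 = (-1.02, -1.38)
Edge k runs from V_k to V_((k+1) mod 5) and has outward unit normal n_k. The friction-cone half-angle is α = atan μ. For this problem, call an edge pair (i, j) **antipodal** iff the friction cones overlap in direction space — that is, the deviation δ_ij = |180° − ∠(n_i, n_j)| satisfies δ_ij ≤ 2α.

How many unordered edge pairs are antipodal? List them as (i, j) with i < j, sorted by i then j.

α = atan 0.15 = 8.53°;  2α = 17.06°
n_0 = (+0.6863, +0.7273)
n_1 = (+0.1438, +0.9896)
n_2 = (-0.4106, +0.9118)
n_3 = (-0.8253, -0.5647)
n_4 = (+0.3517, -0.9361)
  (0,1): δ = 144.93°  ·
  (0,2): δ = 112.42°  ·
  (0,3): δ = 12.28°  ✓
  (0,4): δ = 63.93°  ·
  (1,2): δ = 147.49°  ·
  (1,3): δ = 47.35°  ·
  (1,4): δ = 28.86°  ·
  (2,3): δ = 79.86°  ·
  (2,4): δ = 3.65°  ✓
  (3,4): δ = 103.79°  ·
antipodal pairs: 2

count = 2; pairs: (0,3), (2,4)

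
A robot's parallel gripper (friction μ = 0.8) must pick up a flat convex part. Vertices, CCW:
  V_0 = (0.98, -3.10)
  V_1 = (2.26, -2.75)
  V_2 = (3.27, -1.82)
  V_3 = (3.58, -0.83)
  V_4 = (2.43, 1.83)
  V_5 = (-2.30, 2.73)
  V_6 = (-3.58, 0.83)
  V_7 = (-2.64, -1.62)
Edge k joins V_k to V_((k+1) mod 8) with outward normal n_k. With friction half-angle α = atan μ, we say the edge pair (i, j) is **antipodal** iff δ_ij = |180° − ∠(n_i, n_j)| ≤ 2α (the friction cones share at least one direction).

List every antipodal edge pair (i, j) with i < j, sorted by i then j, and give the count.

α = atan 0.8 = 38.66°;  2α = 77.32°
n_0 = (+0.2638, -0.9646)
n_1 = (+0.6774, -0.7356)
n_2 = (+0.9543, -0.2988)
n_3 = (+0.9179, +0.3968)
n_4 = (+0.1869, +0.9824)
n_5 = (-0.8294, +0.5587)
n_6 = (-0.9336, -0.3582)
n_7 = (-0.3784, -0.9256)
  (0,1): δ = 152.65°  ·
  (0,2): δ = 122.68°  ·
  (0,3): δ = 81.91°  ·
  (0,4): δ = 26.07°  ✓
  (0,5): δ = 40.74°  ✓
  (0,6): δ = 95.70°  ·
  (0,7): δ = 142.47°  ·
  (1,2): δ = 150.03°  ·
  (1,3): δ = 109.26°  ·
  (1,4): δ = 53.41°  ✓
  (1,5): δ = 13.39°  ✓
  (1,6): δ = 68.35°  ✓
  (1,7): δ = 115.12°  ·
  (2,3): δ = 139.23°  ·
  (2,4): δ = 83.39°  ·
  (2,5): δ = 16.58°  ✓
  (2,6): δ = 38.38°  ✓
  (2,7): δ = 85.15°  ·
  (3,4): δ = 124.15°  ·
  (3,5): δ = 57.35°  ✓
  (3,6): δ = 2.39°  ✓
  (3,7): δ = 44.38°  ✓
  (4,5): δ = 113.19°  ·
  (4,6): δ = 58.24°  ✓
  (4,7): δ = 11.46°  ✓
  (5,6): δ = 125.04°  ·
  (5,7): δ = 78.27°  ·
  (6,7): δ = 133.23°  ·
antipodal pairs: 12

count = 12; pairs: (0,4), (0,5), (1,4), (1,5), (1,6), (2,5), (2,6), (3,5), (3,6), (3,7), (4,6), (4,7)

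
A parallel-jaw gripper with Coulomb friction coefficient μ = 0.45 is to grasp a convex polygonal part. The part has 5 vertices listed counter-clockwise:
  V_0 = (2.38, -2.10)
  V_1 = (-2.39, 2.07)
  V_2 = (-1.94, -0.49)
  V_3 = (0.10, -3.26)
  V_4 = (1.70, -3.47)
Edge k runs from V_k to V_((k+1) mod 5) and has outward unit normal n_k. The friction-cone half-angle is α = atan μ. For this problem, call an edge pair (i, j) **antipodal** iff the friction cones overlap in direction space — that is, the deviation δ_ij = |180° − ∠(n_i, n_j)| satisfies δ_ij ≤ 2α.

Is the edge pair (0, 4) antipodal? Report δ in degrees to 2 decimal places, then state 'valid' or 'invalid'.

δ = 104.76°, invalid

α = atan 0.45 = 24.23°;  2α = 48.46°
edge 0: e_0 = (-4.77, +4.17);  n_0 = (+0.6582, +0.7529)
edge 4: e_4 = (+0.68, +1.37);  n_4 = (+0.8957, -0.4446)
∠(n_0, n_4) = 75.24°
δ = |180° − 75.24°| = 104.76°
104.76° > 2α = 48.46°  →  invalid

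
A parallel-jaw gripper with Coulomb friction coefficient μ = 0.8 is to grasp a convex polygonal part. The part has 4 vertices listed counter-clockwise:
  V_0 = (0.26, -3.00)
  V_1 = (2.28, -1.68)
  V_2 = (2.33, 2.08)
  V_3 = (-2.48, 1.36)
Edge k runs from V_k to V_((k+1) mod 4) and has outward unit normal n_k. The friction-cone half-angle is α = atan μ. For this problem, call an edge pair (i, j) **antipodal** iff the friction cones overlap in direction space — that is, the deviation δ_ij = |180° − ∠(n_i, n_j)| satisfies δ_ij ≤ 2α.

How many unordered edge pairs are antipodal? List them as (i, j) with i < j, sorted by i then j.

count = 3; pairs: (0,2), (1,3), (2,3)

α = atan 0.8 = 38.66°;  2α = 77.32°
n_0 = (+0.5470, -0.8371)
n_1 = (+0.9999, -0.0133)
n_2 = (-0.1480, +0.9890)
n_3 = (-0.8467, -0.5321)
  (0,1): δ = 123.93°  ·
  (0,2): δ = 24.65°  ✓
  (0,3): δ = 88.98°  ·
  (1,2): δ = 80.72°  ·
  (1,3): δ = 32.91°  ✓
  (2,3): δ = 66.37°  ✓
antipodal pairs: 3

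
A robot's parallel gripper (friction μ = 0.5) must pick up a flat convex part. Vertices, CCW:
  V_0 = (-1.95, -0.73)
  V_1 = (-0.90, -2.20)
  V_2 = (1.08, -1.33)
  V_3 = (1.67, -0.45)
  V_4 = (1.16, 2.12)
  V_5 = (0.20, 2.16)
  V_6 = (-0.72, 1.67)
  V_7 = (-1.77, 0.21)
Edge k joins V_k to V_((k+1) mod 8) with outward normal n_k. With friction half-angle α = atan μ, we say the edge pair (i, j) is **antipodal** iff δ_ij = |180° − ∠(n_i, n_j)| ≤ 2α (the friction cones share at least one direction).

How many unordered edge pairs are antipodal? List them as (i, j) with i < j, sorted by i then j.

α = atan 0.5 = 26.57°;  2α = 53.13°
n_0 = (-0.8137, -0.5812)
n_1 = (+0.4023, -0.9155)
n_2 = (+0.8306, -0.5569)
n_3 = (+0.9809, +0.1946)
n_4 = (+0.0416, +0.9991)
n_5 = (-0.4701, +0.8826)
n_6 = (-0.8119, +0.5839)
n_7 = (-0.9822, +0.1881)
  (0,1): δ = 101.82°  ·
  (0,2): δ = 69.38°  ·
  (0,3): δ = 24.31°  ✓
  (0,4): δ = 52.08°  ✓
  (0,5): δ = 82.50°  ·
  (0,6): δ = 108.74°  ·
  (0,7): δ = 133.62°  ·
  (1,2): δ = 147.56°  ·
  (1,3): δ = 102.50°  ·
  (1,4): δ = 26.11°  ✓
  (1,5): δ = 4.32°  ✓
  (1,6): δ = 30.56°  ✓
  (1,7): δ = 55.44°  ·
  (2,3): δ = 134.94°  ·
  (2,4): δ = 58.55°  ·
  (2,5): δ = 28.12°  ✓
  (2,6): δ = 1.88°  ✓
  (2,7): δ = 23.00°  ✓
  (3,4): δ = 103.61°  ·
  (3,5): δ = 73.18°  ·
  (3,6): δ = 46.95°  ✓
  (3,7): δ = 22.06°  ✓
  (4,5): δ = 149.57°  ·
  (4,6): δ = 123.34°  ·
  (4,7): δ = 98.45°  ·
  (5,6): δ = 153.76°  ·
  (5,7): δ = 128.88°  ·
  (6,7): δ = 155.12°  ·
antipodal pairs: 10

count = 10; pairs: (0,3), (0,4), (1,4), (1,5), (1,6), (2,5), (2,6), (2,7), (3,6), (3,7)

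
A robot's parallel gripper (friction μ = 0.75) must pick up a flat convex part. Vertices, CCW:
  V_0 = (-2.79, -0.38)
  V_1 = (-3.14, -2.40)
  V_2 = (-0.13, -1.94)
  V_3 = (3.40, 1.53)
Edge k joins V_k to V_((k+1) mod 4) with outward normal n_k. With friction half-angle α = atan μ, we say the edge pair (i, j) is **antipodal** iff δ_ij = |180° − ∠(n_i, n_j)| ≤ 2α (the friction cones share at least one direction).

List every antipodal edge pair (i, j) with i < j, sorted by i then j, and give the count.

α = atan 0.75 = 36.87°;  2α = 73.74°
n_0 = (-0.9853, +0.1707)
n_1 = (+0.1511, -0.9885)
n_2 = (+0.7010, -0.7131)
n_3 = (-0.2948, +0.9555)
  (0,1): δ = 71.48°  ✓
  (0,2): δ = 35.66°  ✓
  (0,3): δ = 116.98°  ·
  (1,2): δ = 144.18°  ·
  (1,3): δ = 8.46°  ✓
  (2,3): δ = 27.36°  ✓
antipodal pairs: 4

count = 4; pairs: (0,1), (0,2), (1,3), (2,3)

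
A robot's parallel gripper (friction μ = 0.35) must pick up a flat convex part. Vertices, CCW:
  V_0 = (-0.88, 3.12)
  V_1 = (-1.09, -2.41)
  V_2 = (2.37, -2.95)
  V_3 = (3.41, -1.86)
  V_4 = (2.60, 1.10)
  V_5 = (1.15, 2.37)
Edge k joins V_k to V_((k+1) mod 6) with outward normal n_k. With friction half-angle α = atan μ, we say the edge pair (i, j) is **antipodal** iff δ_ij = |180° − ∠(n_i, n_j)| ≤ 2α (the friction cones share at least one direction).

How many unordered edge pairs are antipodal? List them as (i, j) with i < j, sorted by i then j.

α = atan 0.35 = 19.29°;  2α = 38.58°
n_0 = (-0.9993, +0.0379)
n_1 = (-0.1542, -0.9880)
n_2 = (+0.7235, -0.6903)
n_3 = (+0.9645, +0.2639)
n_4 = (+0.6589, +0.7523)
n_5 = (+0.3466, +0.9380)
  (0,1): δ = 96.70°  ·
  (0,2): δ = 41.48°  ·
  (0,3): δ = 17.48°  ✓
  (0,4): δ = 50.96°  ·
  (0,5): δ = 71.90°  ·
  (1,2): δ = 124.78°  ·
  (1,3): δ = 65.83°  ·
  (1,4): δ = 32.34°  ✓
  (1,5): δ = 11.41°  ✓
  (2,3): δ = 121.04°  ·
  (2,4): δ = 87.56°  ·
  (2,5): δ = 66.62°  ·
  (3,4): δ = 146.52°  ·
  (3,5): δ = 125.58°  ·
  (4,5): δ = 159.06°  ·
antipodal pairs: 3

count = 3; pairs: (0,3), (1,4), (1,5)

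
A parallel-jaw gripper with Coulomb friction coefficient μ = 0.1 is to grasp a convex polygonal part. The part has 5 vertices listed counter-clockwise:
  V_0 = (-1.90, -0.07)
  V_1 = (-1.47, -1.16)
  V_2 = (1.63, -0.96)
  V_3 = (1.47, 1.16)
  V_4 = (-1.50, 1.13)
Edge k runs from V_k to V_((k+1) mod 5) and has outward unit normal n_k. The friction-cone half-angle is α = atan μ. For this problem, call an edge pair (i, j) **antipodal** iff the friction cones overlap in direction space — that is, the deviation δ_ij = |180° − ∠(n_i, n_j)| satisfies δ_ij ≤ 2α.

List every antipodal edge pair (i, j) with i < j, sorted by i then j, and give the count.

count = 1; pairs: (1,3)

α = atan 0.1 = 5.71°;  2α = 11.42°
n_0 = (-0.9302, -0.3670)
n_1 = (+0.0644, -0.9979)
n_2 = (+0.9972, +0.0753)
n_3 = (-0.0101, +0.9999)
n_4 = (-0.9487, +0.3162)
  (0,1): δ = 107.84°  ·
  (0,2): δ = 17.21°  ·
  (0,3): δ = 69.05°  ·
  (0,4): δ = 140.04°  ·
  (1,2): δ = 89.38°  ·
  (1,3): δ = 3.11°  ✓
  (1,4): δ = 67.87°  ·
  (2,3): δ = 93.74°  ·
  (2,4): δ = 22.75°  ·
  (3,4): δ = 109.01°  ·
antipodal pairs: 1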